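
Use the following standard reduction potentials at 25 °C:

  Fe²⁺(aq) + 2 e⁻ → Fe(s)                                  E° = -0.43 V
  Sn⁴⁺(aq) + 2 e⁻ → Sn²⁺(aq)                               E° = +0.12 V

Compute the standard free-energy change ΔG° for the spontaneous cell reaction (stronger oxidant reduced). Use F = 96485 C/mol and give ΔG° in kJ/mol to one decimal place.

Sn⁴⁺/Sn²⁺ (E° = +0.12 V) is the cathode; Fe²⁺/Fe (E° = -0.43 V) is the anode, so E°cell = +0.55 V.
Balancing electrons gives n = 2 (lcm of 2 and 2).
ΔG° = −nFE° = −(2)(96485)(+0.55) = -106,134 J = -106.1 kJ/mol.

-106.1 kJ/mol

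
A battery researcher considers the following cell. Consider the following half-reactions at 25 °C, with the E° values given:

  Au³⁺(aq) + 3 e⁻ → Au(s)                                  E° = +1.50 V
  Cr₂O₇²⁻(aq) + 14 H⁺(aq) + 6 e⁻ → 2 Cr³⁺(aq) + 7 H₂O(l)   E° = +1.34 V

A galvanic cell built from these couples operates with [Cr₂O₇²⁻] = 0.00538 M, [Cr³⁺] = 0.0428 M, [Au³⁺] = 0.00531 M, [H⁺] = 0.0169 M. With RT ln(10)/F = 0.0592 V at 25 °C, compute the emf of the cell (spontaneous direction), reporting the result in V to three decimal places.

Au³⁺/Au is the cathode (higher E°), Cr₂O₇²⁻/Cr³⁺ the anode: E°cell = +1.50 − (+1.34) = +0.16 V, n = 6.
Overall: 2 Au³⁺(aq) + 2 Cr³⁺(aq) + 7 H₂O(l) → 2 Au(s) + Cr₂O₇²⁻(aq) + 14 H⁺(aq)
Q = [Cr₂O₇²⁻]·[H⁺]^14 / ([Au³⁺]^2·[Cr³⁺]^2); log Q = -19.792.
E = E° − (0.0592/n) log Q = +0.16 − (0.0592/6)(-19.792) = +0.355 V.

+0.355 V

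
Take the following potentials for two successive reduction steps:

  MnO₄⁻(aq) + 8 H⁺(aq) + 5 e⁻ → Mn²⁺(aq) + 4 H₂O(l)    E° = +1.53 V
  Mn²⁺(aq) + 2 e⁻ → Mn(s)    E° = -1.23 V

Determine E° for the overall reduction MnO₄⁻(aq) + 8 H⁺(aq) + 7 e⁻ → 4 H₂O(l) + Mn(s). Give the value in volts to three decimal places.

Standard free energies of sequential steps add: ΔG°₃ = ΔG°₁ + ΔG°₂, so n₃E°₃ = n₁E°₁ + n₂E°₂.
E°₃ = (5×+1.53 + 2×-1.23) / 7 = (+5.190) / 7 = +0.741 V.

+0.741 V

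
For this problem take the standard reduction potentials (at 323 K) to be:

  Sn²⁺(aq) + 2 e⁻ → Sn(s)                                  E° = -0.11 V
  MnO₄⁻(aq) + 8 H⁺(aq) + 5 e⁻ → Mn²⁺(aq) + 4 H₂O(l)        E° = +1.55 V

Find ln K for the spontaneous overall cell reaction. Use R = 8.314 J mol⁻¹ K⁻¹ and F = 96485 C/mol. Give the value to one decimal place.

Cathode: MnO₄⁻/Mn²⁺; anode: Sn²⁺/Sn. E°cell = (+1.55) − (-0.11) = +1.66 V, with n = 10.
ΔG° = −nFE° = −RT ln K, so ln K = nFE°/(RT) = (10)(96485)(+1.66) / ((8.314)(323)) = 596.424.

596.4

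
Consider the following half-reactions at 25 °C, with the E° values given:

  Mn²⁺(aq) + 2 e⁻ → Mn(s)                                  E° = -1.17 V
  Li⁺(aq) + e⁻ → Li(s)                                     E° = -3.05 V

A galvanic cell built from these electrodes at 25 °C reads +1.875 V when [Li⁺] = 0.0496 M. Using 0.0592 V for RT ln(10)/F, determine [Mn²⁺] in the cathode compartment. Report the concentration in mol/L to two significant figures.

Mn²⁺/Mn is the cathode, Li⁺/Li the anode: E°cell = +1.88 V, n = 2.
Overall reaction: Mn²⁺(aq) + 2 Li(s) → Mn(s) + 2 Li⁺(aq); Q = [Li⁺]^2/[Mn²⁺]^1.
From E = E° − (0.0592/n) log Q: log Q = (E° − E)·n/0.0592 = (+1.88 − (+1.875))·2/0.0592 = 0.1689.
So 1·log[Mn²⁺] = 2·log(0.0496) − log Q = -2.6090 − (0.1689) = -2.7779; [Mn²⁺] = 10^(-2.7779) ≈ 0.0017 M.

0.0017 M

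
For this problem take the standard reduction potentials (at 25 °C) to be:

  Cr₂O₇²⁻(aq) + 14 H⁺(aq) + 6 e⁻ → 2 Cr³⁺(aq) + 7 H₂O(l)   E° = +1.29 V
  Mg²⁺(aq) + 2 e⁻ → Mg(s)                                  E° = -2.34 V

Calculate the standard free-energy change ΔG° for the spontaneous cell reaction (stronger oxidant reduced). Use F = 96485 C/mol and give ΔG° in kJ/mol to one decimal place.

Cr₂O₇²⁻/Cr³⁺ (E° = +1.29 V) is the cathode; Mg²⁺/Mg (E° = -2.34 V) is the anode, so E°cell = +3.63 V.
Balancing electrons gives n = 6 (lcm of 6 and 2).
ΔG° = −nFE° = −(6)(96485)(+3.63) = -2,101,443 J = -2101.4 kJ/mol.

-2101.4 kJ/mol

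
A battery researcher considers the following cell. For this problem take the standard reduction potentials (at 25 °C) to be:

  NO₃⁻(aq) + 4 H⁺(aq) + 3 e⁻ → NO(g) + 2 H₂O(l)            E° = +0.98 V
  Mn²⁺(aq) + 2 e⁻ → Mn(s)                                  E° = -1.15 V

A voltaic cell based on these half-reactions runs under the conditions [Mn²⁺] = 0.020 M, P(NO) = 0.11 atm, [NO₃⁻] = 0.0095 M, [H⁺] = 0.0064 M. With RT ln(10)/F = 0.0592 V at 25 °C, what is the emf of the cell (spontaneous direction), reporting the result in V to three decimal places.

+1.986 V

NO₃⁻/NO is the cathode (higher E°), Mn²⁺/Mn the anode: E°cell = +0.98 − (-1.15) = +2.13 V, n = 6.
Overall: 2 NO₃⁻(aq) + 8 H⁺(aq) + 3 Mn(s) → 2 NO(g) + 4 H₂O(l) + 3 Mn²⁺(aq)
Q = P(NO)^2·[Mn²⁺]^3 / ([NO₃⁻]^2·[H⁺]^8); log Q = 14.581.
E = E° − (0.0592/n) log Q = +2.13 − (0.0592/6)(14.581) = +1.986 V.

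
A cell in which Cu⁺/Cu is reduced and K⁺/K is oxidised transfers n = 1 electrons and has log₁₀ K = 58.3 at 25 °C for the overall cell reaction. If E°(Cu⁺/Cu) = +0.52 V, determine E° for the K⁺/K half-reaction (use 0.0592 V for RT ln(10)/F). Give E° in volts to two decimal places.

E°cell = (0.0592/n)·log K = (0.0592/1)(58.3) = +3.451 V.
Since Cu⁺/Cu is the cathode and K⁺/K the anode, E°cell = E°(Cu⁺/Cu) − E°(K⁺/K).
So E°(K⁺/K) = E°(Cu⁺/Cu) − E°cell = (+0.52) − (+3.451) = -2.93 V.

-2.93 V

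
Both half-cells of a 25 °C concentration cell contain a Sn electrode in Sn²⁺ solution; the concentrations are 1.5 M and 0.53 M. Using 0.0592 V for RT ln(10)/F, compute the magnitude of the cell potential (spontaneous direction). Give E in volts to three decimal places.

+0.013 V

For a concentration cell E°cell = 0. The 1.5 M side is the cathode (reduction is favoured where [Sn²⁺] is higher).
With n = 2, E = −(0.0592/2) log([Sn²⁺]ₐₙ/[Sn²⁺]꜀ₐₜ) = −(0.0592/2) log(0.53/1.5) = −(0.0592/2)(-0.452) = +0.013 V.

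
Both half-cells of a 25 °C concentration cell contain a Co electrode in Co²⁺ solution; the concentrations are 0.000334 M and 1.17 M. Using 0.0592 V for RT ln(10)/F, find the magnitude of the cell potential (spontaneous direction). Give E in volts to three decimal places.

+0.105 V

For a concentration cell E°cell = 0. The 1.17 M side is the cathode (reduction is favoured where [Co²⁺] is higher).
With n = 2, E = −(0.0592/2) log([Co²⁺]ₐₙ/[Co²⁺]꜀ₐₜ) = −(0.0592/2) log(0.000334/1.17) = −(0.0592/2)(-3.544) = +0.105 V.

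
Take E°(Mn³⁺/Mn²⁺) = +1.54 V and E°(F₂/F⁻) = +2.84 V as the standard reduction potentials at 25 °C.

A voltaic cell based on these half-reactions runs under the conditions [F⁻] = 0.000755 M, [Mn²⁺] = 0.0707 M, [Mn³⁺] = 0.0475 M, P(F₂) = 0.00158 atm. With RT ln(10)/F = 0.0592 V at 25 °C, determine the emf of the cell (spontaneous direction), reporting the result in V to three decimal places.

+1.412 V

F₂/F⁻ is the cathode (higher E°), Mn³⁺/Mn²⁺ the anode: E°cell = +2.84 − (+1.54) = +1.30 V, n = 2.
Overall: F₂(g) + 2 Mn²⁺(aq) → 2 F⁻(aq) + 2 Mn³⁺(aq)
Q = [F⁻]^2·[Mn³⁺]^2 / (P(F₂)·[Mn²⁺]^2); log Q = -3.788.
E = E° − (0.0592/n) log Q = +1.30 − (0.0592/2)(-3.788) = +1.412 V.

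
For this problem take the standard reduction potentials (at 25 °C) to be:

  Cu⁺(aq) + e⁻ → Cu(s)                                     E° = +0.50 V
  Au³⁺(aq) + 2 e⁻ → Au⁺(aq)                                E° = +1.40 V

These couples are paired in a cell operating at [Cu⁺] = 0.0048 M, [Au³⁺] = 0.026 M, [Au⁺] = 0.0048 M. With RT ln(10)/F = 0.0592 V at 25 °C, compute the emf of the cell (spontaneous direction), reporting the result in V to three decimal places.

+1.059 V

Au³⁺/Au⁺ is the cathode (higher E°), Cu⁺/Cu the anode: E°cell = +1.40 − (+0.50) = +0.90 V, n = 2.
Overall: Au³⁺(aq) + 2 Cu(s) → Au⁺(aq) + 2 Cu⁺(aq)
Q = [Au⁺]·[Cu⁺]^2 / ([Au³⁺]); log Q = -5.371.
E = E° − (0.0592/n) log Q = +0.90 − (0.0592/2)(-5.371) = +1.059 V.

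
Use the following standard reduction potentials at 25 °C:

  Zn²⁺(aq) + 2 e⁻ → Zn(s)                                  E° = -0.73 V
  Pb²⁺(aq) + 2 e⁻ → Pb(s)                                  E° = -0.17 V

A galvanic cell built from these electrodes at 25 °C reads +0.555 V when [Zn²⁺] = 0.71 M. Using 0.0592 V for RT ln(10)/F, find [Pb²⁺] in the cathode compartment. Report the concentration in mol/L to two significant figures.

Pb²⁺/Pb is the cathode, Zn²⁺/Zn the anode: E°cell = +0.56 V, n = 2.
Overall reaction: Pb²⁺(aq) + Zn(s) → Pb(s) + Zn²⁺(aq); Q = [Zn²⁺]^1/[Pb²⁺]^1.
From E = E° − (0.0592/n) log Q: log Q = (E° − E)·n/0.0592 = (+0.56 − (+0.555))·2/0.0592 = 0.1689.
So 1·log[Pb²⁺] = 1·log(0.71) − log Q = -0.1487 − (0.1689) = -0.3176; [Pb²⁺] = 10^(-0.3176) ≈ 0.48 M.

0.48 M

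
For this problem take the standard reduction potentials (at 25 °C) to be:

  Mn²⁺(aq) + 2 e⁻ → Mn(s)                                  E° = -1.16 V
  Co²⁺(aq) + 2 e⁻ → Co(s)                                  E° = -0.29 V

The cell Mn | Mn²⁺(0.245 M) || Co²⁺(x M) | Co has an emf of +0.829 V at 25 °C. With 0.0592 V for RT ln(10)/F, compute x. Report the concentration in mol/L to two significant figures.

Co²⁺/Co is the cathode, Mn²⁺/Mn the anode: E°cell = +0.87 V, n = 2.
Overall reaction: Co²⁺(aq) + Mn(s) → Co(s) + Mn²⁺(aq); Q = [Mn²⁺]^1/[Co²⁺]^1.
From E = E° − (0.0592/n) log Q: log Q = (E° − E)·n/0.0592 = (+0.87 − (+0.829))·2/0.0592 = 1.3851.
So 1·log[Co²⁺] = 1·log(0.245) − log Q = -0.6108 − (1.3851) = -1.9959; [Co²⁺] = 10^(-1.9959) ≈ 0.010 M.

0.010 M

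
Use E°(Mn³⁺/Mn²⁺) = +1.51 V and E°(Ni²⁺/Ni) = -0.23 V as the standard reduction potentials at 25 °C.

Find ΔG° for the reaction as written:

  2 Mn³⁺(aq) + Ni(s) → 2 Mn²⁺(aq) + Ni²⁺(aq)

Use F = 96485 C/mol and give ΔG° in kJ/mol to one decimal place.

-335.8 kJ/mol

As written, Mn³⁺/Mn²⁺ is reduced (cathode) and Ni²⁺/Ni is oxidised (anode), so E°cell = (+1.51) − (-0.23) = +1.74 V.
Balancing electrons gives n = 2.
ΔG° = −nFE° = −(2)(96485)(+1.74) = -335,768 J = -335.8 kJ/mol.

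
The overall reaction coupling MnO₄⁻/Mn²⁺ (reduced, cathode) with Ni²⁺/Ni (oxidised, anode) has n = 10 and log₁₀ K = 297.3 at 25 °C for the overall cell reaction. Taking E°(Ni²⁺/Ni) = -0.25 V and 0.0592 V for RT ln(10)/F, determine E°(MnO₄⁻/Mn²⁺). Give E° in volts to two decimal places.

+1.51 V

E°cell = (0.0592/n)·log K = (0.0592/10)(297.3) = +1.760 V.
Since MnO₄⁻/Mn²⁺ is the cathode and Ni²⁺/Ni the anode, E°cell = E°(MnO₄⁻/Mn²⁺) − E°(Ni²⁺/Ni).
So E°(MnO₄⁻/Mn²⁺) = E°cell + E°(Ni²⁺/Ni) = +1.760 + (-0.25) = +1.51 V.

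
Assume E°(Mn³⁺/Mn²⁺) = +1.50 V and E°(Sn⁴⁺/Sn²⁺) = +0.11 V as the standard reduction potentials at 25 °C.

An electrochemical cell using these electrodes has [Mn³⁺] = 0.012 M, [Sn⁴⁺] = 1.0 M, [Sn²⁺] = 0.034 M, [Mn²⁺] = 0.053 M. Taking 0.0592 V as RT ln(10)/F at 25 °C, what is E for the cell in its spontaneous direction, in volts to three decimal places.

+1.308 V

Mn³⁺/Mn²⁺ is the cathode (higher E°), Sn⁴⁺/Sn²⁺ the anode: E°cell = +1.50 − (+0.11) = +1.39 V, n = 2.
Overall: 2 Mn³⁺(aq) + Sn²⁺(aq) → 2 Mn²⁺(aq) + Sn⁴⁺(aq)
Q = [Mn²⁺]^2·[Sn⁴⁺] / ([Mn³⁺]^2·[Sn²⁺]); log Q = 2.759.
E = E° − (0.0592/n) log Q = +1.39 − (0.0592/2)(2.759) = +1.308 V.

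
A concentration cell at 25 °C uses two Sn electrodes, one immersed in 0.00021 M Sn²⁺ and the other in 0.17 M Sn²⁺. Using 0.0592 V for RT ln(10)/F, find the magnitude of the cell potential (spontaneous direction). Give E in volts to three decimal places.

+0.086 V

For a concentration cell E°cell = 0. The 0.17 M side is the cathode (reduction is favoured where [Sn²⁺] is higher).
With n = 2, E = −(0.0592/2) log([Sn²⁺]ₐₙ/[Sn²⁺]꜀ₐₜ) = −(0.0592/2) log(0.00021/0.17) = −(0.0592/2)(-2.908) = +0.086 V.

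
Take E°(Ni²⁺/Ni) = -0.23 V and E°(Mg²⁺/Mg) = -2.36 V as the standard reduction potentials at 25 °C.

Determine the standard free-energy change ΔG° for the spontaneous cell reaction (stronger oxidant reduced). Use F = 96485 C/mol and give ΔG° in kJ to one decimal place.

Ni²⁺/Ni (E° = -0.23 V) is the cathode; Mg²⁺/Mg (E° = -2.36 V) is the anode, so E°cell = +2.13 V.
Balancing electrons gives n = 2 (lcm of 2 and 2).
ΔG° = −nFE° = −(2)(96485)(+2.13) = -411,026 J = -411.0 kJ.

-411.0 kJ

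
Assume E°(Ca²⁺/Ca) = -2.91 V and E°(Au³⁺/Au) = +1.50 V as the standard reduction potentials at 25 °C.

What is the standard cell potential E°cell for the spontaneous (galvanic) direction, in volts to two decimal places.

The Au³⁺/Au couple has the higher reduction potential, so it is the cathode; Ca²⁺/Ca is oxidised at the anode.
E°cell = E°(cathode) − E°(anode) = (+1.50) − (-2.91) = +4.41 V.

+4.41 V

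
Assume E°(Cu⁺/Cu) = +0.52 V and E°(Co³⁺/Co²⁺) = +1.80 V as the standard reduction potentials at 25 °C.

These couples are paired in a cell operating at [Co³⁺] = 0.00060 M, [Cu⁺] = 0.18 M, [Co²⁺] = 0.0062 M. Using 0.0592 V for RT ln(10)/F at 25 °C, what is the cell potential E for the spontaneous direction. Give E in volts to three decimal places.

Co³⁺/Co²⁺ is the cathode (higher E°), Cu⁺/Cu the anode: E°cell = +1.80 − (+0.52) = +1.28 V, n = 1.
Overall: Co³⁺(aq) + Cu(s) → Co²⁺(aq) + Cu⁺(aq)
Q = [Co²⁺]·[Cu⁺] / ([Co³⁺]); log Q = 0.270.
E = E° − (0.0592/n) log Q = +1.28 − (0.0592/1)(0.270) = +1.264 V.

+1.264 V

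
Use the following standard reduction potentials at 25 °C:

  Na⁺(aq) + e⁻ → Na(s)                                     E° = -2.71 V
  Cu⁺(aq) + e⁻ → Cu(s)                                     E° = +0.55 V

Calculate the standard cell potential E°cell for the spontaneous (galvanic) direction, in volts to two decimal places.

+3.26 V

The Cu⁺/Cu couple has the higher reduction potential, so it is the cathode; Na⁺/Na is oxidised at the anode.
E°cell = E°(cathode) − E°(anode) = (+0.55) − (-2.71) = +3.26 V.
Since E°cell > 0, the reaction is spontaneous under standard conditions.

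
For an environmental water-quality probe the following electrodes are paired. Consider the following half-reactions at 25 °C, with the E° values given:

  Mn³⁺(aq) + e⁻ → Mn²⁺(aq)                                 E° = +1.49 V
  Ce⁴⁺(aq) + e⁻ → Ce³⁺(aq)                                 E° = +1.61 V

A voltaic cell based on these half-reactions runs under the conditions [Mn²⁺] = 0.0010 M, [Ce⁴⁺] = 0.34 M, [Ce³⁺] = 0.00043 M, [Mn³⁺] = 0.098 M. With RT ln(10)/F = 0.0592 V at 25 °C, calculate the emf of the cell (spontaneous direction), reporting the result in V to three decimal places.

+0.174 V

Ce⁴⁺/Ce³⁺ is the cathode (higher E°), Mn³⁺/Mn²⁺ the anode: E°cell = +1.61 − (+1.49) = +0.12 V, n = 1.
Overall: Ce⁴⁺(aq) + Mn²⁺(aq) → Ce³⁺(aq) + Mn³⁺(aq)
Q = [Ce³⁺]·[Mn³⁺] / ([Ce⁴⁺]·[Mn²⁺]); log Q = -0.907.
E = E° − (0.0592/n) log Q = +0.12 − (0.0592/1)(-0.907) = +0.174 V.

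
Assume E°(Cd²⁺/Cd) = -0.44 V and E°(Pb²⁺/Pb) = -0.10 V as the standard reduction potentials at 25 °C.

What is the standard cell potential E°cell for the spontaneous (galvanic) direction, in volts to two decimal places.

The Pb²⁺/Pb couple has the higher reduction potential, so it is the cathode; Cd²⁺/Cd is oxidised at the anode.
E°cell = E°(cathode) − E°(anode) = (-0.10) − (-0.44) = +0.34 V.

+0.34 V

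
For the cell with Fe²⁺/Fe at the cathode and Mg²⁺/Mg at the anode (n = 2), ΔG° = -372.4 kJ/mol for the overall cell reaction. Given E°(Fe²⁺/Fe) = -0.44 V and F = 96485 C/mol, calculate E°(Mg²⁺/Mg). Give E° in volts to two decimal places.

E°cell = −ΔG°/(nF) = −(-372.4×10³)/((2)(96485)) = +1.930 V.
Since Fe²⁺/Fe is the cathode and Mg²⁺/Mg the anode, E°cell = E°(Fe²⁺/Fe) − E°(Mg²⁺/Mg).
So E°(Mg²⁺/Mg) = E°(Fe²⁺/Fe) − E°cell = (-0.44) − (+1.930) = -2.37 V.

-2.37 V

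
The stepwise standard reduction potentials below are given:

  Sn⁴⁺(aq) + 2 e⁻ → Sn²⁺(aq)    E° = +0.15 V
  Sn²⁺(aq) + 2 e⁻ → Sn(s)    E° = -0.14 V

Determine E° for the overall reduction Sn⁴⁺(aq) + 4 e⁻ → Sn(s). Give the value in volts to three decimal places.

+0.005 V

Standard free energies of sequential steps add: ΔG°₃ = ΔG°₁ + ΔG°₂, so n₃E°₃ = n₁E°₁ + n₂E°₂.
E°₃ = (2×+0.15 + 2×-0.14) / 4 = (+0.020) / 4 = +0.005 V.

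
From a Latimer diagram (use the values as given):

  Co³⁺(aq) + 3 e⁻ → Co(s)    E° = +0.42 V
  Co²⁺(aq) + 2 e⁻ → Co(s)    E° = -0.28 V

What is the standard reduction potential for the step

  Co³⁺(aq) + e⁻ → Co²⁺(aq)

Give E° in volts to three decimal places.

Sequential free energies add, so n₃E°₃ = n₁E°₁ + n₂E°₂.
With n₃ = 3, and the known step contributing 2×(-0.28) V, the unknown satisfies 1·E° = 3×(+0.42) − 2×(-0.28) = +1.820.
E° = +1.820 / 1 = +1.820 V.

+1.820 V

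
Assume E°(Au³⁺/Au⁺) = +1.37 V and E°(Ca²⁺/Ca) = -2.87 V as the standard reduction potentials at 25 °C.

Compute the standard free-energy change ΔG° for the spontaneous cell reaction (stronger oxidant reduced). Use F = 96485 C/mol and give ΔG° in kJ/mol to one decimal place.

Au³⁺/Au⁺ (E° = +1.37 V) is the cathode; Ca²⁺/Ca (E° = -2.87 V) is the anode, so E°cell = +4.24 V.
Balancing electrons gives n = 2 (lcm of 2 and 2).
ΔG° = −nFE° = −(2)(96485)(+4.24) = -818,193 J = -818.2 kJ/mol.

-818.2 kJ/mol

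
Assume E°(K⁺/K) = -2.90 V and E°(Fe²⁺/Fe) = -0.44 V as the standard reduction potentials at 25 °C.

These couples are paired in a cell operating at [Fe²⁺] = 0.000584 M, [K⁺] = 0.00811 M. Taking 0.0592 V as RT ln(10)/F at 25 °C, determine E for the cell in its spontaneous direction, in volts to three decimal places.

Fe²⁺/Fe is the cathode (higher E°), K⁺/K the anode: E°cell = -0.44 − (-2.90) = +2.46 V, n = 2.
Overall: Fe²⁺(aq) + 2 K(s) → Fe(s) + 2 K⁺(aq)
Q = [K⁺]^2 / ([Fe²⁺]); log Q = -0.948.
E = E° − (0.0592/n) log Q = +2.46 − (0.0592/2)(-0.948) = +2.488 V.

+2.488 V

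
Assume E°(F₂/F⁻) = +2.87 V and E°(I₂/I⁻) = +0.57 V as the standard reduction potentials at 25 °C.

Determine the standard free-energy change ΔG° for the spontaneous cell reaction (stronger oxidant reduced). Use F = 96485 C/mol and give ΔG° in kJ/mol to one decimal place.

F₂/F⁻ (E° = +2.87 V) is the cathode; I₂/I⁻ (E° = +0.57 V) is the anode, so E°cell = +2.30 V.
Balancing electrons gives n = 2 (lcm of 2 and 2).
ΔG° = −nFE° = −(2)(96485)(+2.30) = -443,831 J = -443.8 kJ/mol.

-443.8 kJ/mol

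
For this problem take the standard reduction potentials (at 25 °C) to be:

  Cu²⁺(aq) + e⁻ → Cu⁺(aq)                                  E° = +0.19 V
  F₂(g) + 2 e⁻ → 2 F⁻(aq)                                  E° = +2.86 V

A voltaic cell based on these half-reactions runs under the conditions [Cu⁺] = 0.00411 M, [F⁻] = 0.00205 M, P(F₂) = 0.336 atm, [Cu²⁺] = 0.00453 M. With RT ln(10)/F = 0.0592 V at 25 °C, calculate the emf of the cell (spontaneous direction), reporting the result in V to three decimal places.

+2.813 V

F₂/F⁻ is the cathode (higher E°), Cu²⁺/Cu⁺ the anode: E°cell = +2.86 − (+0.19) = +2.67 V, n = 2.
Overall: F₂(g) + 2 Cu⁺(aq) → 2 F⁻(aq) + 2 Cu²⁺(aq)
Q = [F⁻]^2·[Cu²⁺]^2 / (P(F₂)·[Cu⁺]^2); log Q = -4.818.
E = E° − (0.0592/n) log Q = +2.67 − (0.0592/2)(-4.818) = +2.813 V.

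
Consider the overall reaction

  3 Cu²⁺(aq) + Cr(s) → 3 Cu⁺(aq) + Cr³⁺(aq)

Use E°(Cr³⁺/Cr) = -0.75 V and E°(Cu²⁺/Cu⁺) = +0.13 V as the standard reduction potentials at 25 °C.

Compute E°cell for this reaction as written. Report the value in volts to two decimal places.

The Cu²⁺/Cu⁺ couple has the higher reduction potential, so it is the cathode; Cr³⁺/Cr is oxidised at the anode.
E°cell = E°(cathode) − E°(anode) = (+0.13) − (-0.75) = +0.88 V.

+0.88 V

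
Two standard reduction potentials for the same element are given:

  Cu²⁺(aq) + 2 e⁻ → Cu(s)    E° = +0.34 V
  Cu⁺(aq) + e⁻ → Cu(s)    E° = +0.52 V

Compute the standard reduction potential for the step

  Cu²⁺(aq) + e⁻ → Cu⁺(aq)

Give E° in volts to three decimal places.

Sequential free energies add, so n₃E°₃ = n₁E°₁ + n₂E°₂.
With n₃ = 2, and the known step contributing 1×(+0.52) V, the unknown satisfies 1·E° = 2×(+0.34) − 1×(+0.52) = +0.160.
E° = +0.160 / 1 = +0.160 V.

+0.160 V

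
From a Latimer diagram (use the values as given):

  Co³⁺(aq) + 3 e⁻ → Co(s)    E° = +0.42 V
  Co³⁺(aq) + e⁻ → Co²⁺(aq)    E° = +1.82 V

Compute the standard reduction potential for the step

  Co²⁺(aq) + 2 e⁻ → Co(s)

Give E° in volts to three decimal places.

Sequential free energies add, so n₃E°₃ = n₁E°₁ + n₂E°₂.
With n₃ = 3, and the known step contributing 1×(+1.82) V, the unknown satisfies 2·E° = 3×(+0.42) − 1×(+1.82) = -0.560.
E° = -0.560 / 2 = -0.280 V.

-0.280 V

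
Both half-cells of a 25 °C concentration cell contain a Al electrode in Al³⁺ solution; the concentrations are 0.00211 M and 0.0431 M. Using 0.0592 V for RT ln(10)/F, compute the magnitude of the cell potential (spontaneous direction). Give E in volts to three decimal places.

+0.026 V

For a concentration cell E°cell = 0. The 0.0431 M side is the cathode (reduction is favoured where [Al³⁺] is higher).
With n = 3, E = −(0.0592/3) log([Al³⁺]ₐₙ/[Al³⁺]꜀ₐₜ) = −(0.0592/3) log(0.00211/0.0431) = −(0.0592/3)(-1.310) = +0.026 V.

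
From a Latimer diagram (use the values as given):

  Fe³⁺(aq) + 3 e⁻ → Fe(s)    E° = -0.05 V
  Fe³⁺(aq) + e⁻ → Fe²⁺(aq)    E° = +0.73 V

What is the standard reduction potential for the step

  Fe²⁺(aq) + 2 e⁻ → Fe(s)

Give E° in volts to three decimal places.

Sequential free energies add, so n₃E°₃ = n₁E°₁ + n₂E°₂.
With n₃ = 3, and the known step contributing 1×(+0.73) V, the unknown satisfies 2·E° = 3×(-0.05) − 1×(+0.73) = -0.880.
E° = -0.880 / 2 = -0.440 V.

-0.440 V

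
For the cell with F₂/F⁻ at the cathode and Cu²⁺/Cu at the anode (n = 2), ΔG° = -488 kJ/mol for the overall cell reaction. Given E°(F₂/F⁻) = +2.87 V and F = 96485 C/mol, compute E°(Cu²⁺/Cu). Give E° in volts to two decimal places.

E°cell = −ΔG°/(nF) = −(-488×10³)/((2)(96485)) = +2.529 V.
Since F₂/F⁻ is the cathode and Cu²⁺/Cu the anode, E°cell = E°(F₂/F⁻) − E°(Cu²⁺/Cu).
So E°(Cu²⁺/Cu) = E°(F₂/F⁻) − E°cell = (+2.87) − (+2.529) = +0.34 V.

+0.34 V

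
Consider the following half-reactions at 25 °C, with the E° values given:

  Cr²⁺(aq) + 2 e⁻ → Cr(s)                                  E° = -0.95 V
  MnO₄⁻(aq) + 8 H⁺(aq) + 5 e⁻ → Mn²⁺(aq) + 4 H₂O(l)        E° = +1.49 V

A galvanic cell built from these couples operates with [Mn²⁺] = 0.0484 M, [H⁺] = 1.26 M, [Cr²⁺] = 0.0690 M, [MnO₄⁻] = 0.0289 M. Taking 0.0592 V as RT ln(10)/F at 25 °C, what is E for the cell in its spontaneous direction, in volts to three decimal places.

+2.481 V

MnO₄⁻/Mn²⁺ is the cathode (higher E°), Cr²⁺/Cr the anode: E°cell = +1.49 − (-0.95) = +2.44 V, n = 10.
Overall: 2 MnO₄⁻(aq) + 16 H⁺(aq) + 5 Cr(s) → 2 Mn²⁺(aq) + 8 H₂O(l) + 5 Cr²⁺(aq)
Q = [Mn²⁺]^2·[Cr²⁺]^5 / ([MnO₄⁻]^2·[H⁺]^16); log Q = -6.964.
E = E° − (0.0592/n) log Q = +2.44 − (0.0592/10)(-6.964) = +2.481 V.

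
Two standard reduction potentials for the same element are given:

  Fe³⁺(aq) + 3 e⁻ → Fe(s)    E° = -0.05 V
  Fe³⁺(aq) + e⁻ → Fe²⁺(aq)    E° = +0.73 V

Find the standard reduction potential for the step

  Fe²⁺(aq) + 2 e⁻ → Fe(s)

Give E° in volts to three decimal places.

-0.440 V

Sequential free energies add, so n₃E°₃ = n₁E°₁ + n₂E°₂.
With n₃ = 3, and the known step contributing 1×(+0.73) V, the unknown satisfies 2·E° = 3×(-0.05) − 1×(+0.73) = -0.880.
E° = -0.880 / 2 = -0.440 V.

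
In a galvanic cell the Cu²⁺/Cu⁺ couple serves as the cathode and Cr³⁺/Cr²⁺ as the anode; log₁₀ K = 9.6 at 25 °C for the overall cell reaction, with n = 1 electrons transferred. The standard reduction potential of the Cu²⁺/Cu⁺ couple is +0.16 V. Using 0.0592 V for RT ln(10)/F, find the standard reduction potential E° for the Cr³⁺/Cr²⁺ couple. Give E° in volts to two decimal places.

-0.41 V

E°cell = (0.0592/n)·log K = (0.0592/1)(9.6) = +0.568 V.
Since Cu²⁺/Cu⁺ is the cathode and Cr³⁺/Cr²⁺ the anode, E°cell = E°(Cu²⁺/Cu⁺) − E°(Cr³⁺/Cr²⁺).
So E°(Cr³⁺/Cr²⁺) = E°(Cu²⁺/Cu⁺) − E°cell = (+0.16) − (+0.568) = -0.41 V.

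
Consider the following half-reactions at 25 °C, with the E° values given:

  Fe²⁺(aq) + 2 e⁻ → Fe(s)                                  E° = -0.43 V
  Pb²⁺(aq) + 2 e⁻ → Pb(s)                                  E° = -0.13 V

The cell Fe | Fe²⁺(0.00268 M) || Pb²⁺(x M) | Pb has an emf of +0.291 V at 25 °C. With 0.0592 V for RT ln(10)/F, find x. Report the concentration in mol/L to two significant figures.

Pb²⁺/Pb is the cathode, Fe²⁺/Fe the anode: E°cell = +0.30 V, n = 2.
Overall reaction: Pb²⁺(aq) + Fe(s) → Pb(s) + Fe²⁺(aq); Q = [Fe²⁺]^1/[Pb²⁺]^1.
From E = E° − (0.0592/n) log Q: log Q = (E° − E)·n/0.0592 = (+0.30 − (+0.291))·2/0.0592 = 0.3041.
So 1·log[Pb²⁺] = 1·log(0.00268) − log Q = -2.5719 − (0.3041) = -2.8760; [Pb²⁺] = 10^(-2.8760) ≈ 0.0013 M.

0.0013 M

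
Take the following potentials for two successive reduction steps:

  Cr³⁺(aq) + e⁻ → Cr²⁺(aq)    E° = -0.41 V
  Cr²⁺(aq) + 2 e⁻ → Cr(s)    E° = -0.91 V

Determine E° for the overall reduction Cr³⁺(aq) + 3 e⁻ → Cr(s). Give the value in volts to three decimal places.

-0.743 V

Since ΔG° = −nFE° is additive over sequential reductions, n₃E°₃ = n₁E°₁ + n₂E°₂.
E°₃ = (1×-0.41 + 2×-0.91) / 3 = (-2.230) / 3 = -0.743 V.
Simply averaging or adding the two E° values would be wrong; the electron-weighted sum is required.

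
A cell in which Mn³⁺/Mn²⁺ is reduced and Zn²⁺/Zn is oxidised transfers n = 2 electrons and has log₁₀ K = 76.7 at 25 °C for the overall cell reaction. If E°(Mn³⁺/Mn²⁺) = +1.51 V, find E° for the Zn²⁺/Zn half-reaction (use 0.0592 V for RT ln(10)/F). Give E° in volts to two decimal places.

-0.76 V

E°cell = (0.0592/n)·log K = (0.0592/2)(76.7) = +2.270 V.
Since Mn³⁺/Mn²⁺ is the cathode and Zn²⁺/Zn the anode, E°cell = E°(Mn³⁺/Mn²⁺) − E°(Zn²⁺/Zn).
So E°(Zn²⁺/Zn) = E°(Mn³⁺/Mn²⁺) − E°cell = (+1.51) − (+2.270) = -0.76 V.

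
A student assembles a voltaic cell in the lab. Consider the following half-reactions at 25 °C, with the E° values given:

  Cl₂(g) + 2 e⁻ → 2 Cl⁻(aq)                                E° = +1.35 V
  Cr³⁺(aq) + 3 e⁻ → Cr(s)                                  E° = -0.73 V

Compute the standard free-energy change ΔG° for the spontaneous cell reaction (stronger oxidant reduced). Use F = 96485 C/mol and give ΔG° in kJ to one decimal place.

Cl₂/Cl⁻ (E° = +1.35 V) is the cathode; Cr³⁺/Cr (E° = -0.73 V) is the anode, so E°cell = +2.08 V.
Balancing electrons gives n = 6 (lcm of 2 and 3).
ΔG° = −nFE° = −(6)(96485)(+2.08) = -1,204,133 J = -1204.1 kJ.

-1204.1 kJ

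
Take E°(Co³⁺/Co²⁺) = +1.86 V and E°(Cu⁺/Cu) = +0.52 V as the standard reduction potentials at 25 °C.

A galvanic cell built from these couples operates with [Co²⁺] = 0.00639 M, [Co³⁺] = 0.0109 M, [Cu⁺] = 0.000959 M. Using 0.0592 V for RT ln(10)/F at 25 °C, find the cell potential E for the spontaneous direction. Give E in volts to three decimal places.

+1.532 V

Co³⁺/Co²⁺ is the cathode (higher E°), Cu⁺/Cu the anode: E°cell = +1.86 − (+0.52) = +1.34 V, n = 1.
Overall: Co³⁺(aq) + Cu(s) → Co²⁺(aq) + Cu⁺(aq)
Q = [Co²⁺]·[Cu⁺] / ([Co³⁺]); log Q = -3.250.
E = E° − (0.0592/n) log Q = +1.34 − (0.0592/1)(-3.250) = +1.532 V.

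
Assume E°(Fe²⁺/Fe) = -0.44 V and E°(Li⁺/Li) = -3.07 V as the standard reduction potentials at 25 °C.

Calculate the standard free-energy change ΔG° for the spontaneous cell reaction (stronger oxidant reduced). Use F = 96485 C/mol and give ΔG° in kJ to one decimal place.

-507.5 kJ

Fe²⁺/Fe (E° = -0.44 V) is the cathode; Li⁺/Li (E° = -3.07 V) is the anode, so E°cell = +2.63 V.
Balancing electrons gives n = 2 (lcm of 2 and 1).
ΔG° = −nFE° = −(2)(96485)(+2.63) = -507,511 J = -507.5 kJ.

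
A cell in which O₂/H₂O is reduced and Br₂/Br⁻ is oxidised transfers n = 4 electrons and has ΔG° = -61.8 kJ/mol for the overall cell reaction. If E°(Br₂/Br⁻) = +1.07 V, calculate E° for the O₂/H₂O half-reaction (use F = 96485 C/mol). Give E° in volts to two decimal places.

E°cell = −ΔG°/(nF) = −(-61.8×10³)/((4)(96485)) = +0.160 V.
Since O₂/H₂O is the cathode and Br₂/Br⁻ the anode, E°cell = E°(O₂/H₂O) − E°(Br₂/Br⁻).
So E°(O₂/H₂O) = E°cell + E°(Br₂/Br⁻) = +0.160 + (+1.07) = +1.23 V.

+1.23 V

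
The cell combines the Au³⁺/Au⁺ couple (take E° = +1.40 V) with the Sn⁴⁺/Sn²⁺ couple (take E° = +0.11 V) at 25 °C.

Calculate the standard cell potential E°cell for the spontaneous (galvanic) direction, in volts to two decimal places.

+1.29 V

The Au³⁺/Au⁺ couple has the higher reduction potential, so it is the cathode; Sn⁴⁺/Sn²⁺ is oxidised at the anode.
E°cell = E°(cathode) − E°(anode) = (+1.40) − (+0.11) = +1.29 V.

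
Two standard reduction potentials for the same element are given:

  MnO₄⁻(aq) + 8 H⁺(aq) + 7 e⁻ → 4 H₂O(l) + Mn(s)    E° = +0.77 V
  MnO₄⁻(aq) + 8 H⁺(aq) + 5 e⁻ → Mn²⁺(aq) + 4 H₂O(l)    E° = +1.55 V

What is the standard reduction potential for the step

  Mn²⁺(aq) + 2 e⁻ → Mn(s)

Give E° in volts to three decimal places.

-1.180 V

Sequential free energies add, so n₃E°₃ = n₁E°₁ + n₂E°₂.
With n₃ = 7, and the known step contributing 5×(+1.55) V, the unknown satisfies 2·E° = 7×(+0.77) − 5×(+1.55) = -2.360.
E° = -2.360 / 2 = -1.180 V.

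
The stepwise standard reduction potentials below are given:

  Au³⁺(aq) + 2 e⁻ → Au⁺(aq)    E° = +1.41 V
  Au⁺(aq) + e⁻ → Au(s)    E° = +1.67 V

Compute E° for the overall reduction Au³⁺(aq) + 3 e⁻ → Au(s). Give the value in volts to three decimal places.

+1.497 V

Adding the free-energy changes (−nFE°) of the two steps gives −n₃FE°₃ = −n₁FE°₁ − n₂FE°₂.
E°₃ = (2×+1.41 + 1×+1.67) / 3 = (+4.490) / 3 = +1.497 V.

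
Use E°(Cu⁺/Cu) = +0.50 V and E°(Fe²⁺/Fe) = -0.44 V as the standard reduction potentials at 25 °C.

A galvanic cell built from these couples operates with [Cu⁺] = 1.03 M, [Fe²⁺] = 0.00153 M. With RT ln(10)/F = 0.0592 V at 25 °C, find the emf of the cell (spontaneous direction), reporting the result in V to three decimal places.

Cu⁺/Cu is the cathode (higher E°), Fe²⁺/Fe the anode: E°cell = +0.50 − (-0.44) = +0.94 V, n = 2.
Overall: 2 Cu⁺(aq) + Fe(s) → 2 Cu(s) + Fe²⁺(aq)
Q = [Fe²⁺] / ([Cu⁺]^2); log Q = -2.841.
E = E° − (0.0592/n) log Q = +0.94 − (0.0592/2)(-2.841) = +1.024 V.

+1.024 V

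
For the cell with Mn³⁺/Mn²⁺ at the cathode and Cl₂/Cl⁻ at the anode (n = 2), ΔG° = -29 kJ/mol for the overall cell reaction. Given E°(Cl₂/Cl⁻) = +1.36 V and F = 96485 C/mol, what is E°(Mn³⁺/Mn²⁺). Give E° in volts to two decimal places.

+1.51 V

E°cell = −ΔG°/(nF) = −(-29×10³)/((2)(96485)) = +0.150 V.
Since Mn³⁺/Mn²⁺ is the cathode and Cl₂/Cl⁻ the anode, E°cell = E°(Mn³⁺/Mn²⁺) − E°(Cl₂/Cl⁻).
So E°(Mn³⁺/Mn²⁺) = E°cell + E°(Cl₂/Cl⁻) = +0.150 + (+1.36) = +1.51 V.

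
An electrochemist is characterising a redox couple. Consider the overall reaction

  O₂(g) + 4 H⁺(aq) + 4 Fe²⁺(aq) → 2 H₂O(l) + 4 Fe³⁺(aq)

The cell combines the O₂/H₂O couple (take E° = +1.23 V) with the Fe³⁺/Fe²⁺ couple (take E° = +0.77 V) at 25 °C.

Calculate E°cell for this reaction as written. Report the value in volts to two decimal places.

+0.46 V

The O₂/H₂O couple has the higher reduction potential, so it is the cathode; Fe³⁺/Fe²⁺ is oxidised at the anode.
E°cell = E°(cathode) − E°(anode) = (+1.23) − (+0.77) = +0.46 V.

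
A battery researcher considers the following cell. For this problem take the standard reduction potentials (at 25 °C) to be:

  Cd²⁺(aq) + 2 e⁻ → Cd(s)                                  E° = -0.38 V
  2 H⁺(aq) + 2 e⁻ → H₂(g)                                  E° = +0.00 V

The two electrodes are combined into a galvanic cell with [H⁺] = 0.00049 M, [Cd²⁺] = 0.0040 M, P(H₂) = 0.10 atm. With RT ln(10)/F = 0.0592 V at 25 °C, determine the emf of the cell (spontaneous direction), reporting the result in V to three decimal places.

H⁺/H₂ is the cathode (higher E°), Cd²⁺/Cd the anode: E°cell = +0.00 − (-0.38) = +0.38 V, n = 2.
Overall: 2 H⁺(aq) + Cd(s) → H₂(g) + Cd²⁺(aq)
Q = P(H₂)·[Cd²⁺] / ([H⁺]^2); log Q = 3.222.
E = E° − (0.0592/n) log Q = +0.38 − (0.0592/2)(3.222) = +0.285 V.

+0.285 V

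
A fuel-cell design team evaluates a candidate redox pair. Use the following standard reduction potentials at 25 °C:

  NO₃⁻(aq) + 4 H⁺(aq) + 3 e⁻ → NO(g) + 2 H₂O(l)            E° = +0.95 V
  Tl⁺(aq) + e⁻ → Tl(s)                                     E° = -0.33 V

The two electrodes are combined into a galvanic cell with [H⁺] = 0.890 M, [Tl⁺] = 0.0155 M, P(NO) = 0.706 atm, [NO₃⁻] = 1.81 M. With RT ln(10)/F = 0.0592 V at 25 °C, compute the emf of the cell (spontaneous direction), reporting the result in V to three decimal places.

NO₃⁻/NO is the cathode (higher E°), Tl⁺/Tl the anode: E°cell = +0.95 − (-0.33) = +1.28 V, n = 3.
Overall: NO₃⁻(aq) + 4 H⁺(aq) + 3 Tl(s) → NO(g) + 2 H₂O(l) + 3 Tl⁺(aq)
Q = P(NO)·[Tl⁺]^3 / ([NO₃⁻]·[H⁺]^4); log Q = -5.635.
E = E° − (0.0592/n) log Q = +1.28 − (0.0592/3)(-5.635) = +1.391 V.

+1.391 V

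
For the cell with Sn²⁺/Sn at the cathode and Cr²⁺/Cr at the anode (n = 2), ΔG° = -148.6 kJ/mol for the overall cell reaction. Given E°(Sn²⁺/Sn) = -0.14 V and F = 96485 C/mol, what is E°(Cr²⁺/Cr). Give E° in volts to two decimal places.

E°cell = −ΔG°/(nF) = −(-148.6×10³)/((2)(96485)) = +0.770 V.
Since Sn²⁺/Sn is the cathode and Cr²⁺/Cr the anode, E°cell = E°(Sn²⁺/Sn) − E°(Cr²⁺/Cr).
So E°(Cr²⁺/Cr) = E°(Sn²⁺/Sn) − E°cell = (-0.14) − (+0.770) = -0.91 V.

-0.91 V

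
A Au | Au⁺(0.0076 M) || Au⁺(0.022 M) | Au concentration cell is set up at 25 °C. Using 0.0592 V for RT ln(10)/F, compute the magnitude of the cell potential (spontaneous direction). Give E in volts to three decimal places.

+0.027 V

For a concentration cell E°cell = 0. The 0.022 M side is the cathode (reduction is favoured where [Au⁺] is higher).
With n = 1, E = −(0.0592/1) log([Au⁺]ₐₙ/[Au⁺]꜀ₐₜ) = −(0.0592/1) log(0.0076/0.022) = −(0.0592/1)(-0.462) = +0.027 V.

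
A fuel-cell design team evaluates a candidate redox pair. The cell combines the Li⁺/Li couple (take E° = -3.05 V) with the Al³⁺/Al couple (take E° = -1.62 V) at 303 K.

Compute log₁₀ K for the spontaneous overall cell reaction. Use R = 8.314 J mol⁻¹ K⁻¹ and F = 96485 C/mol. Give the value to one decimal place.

71.4

Cathode: Al³⁺/Al; anode: Li⁺/Li. E°cell = (-1.62) − (-3.05) = +1.43 V, with n = 3.
ΔG° = −nFE° = −RT ln K, so ln K = nFE°/(RT) = (3)(96485)(+1.43) / ((8.314)(303)) = 164.310.
log₁₀ K = 164.310 / ln 10 = 71.4.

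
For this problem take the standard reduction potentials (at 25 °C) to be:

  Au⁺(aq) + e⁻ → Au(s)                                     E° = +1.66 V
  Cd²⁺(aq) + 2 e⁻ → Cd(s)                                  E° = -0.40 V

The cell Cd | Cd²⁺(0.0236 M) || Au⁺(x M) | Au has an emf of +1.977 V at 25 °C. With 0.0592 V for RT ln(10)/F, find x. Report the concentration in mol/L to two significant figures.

Au⁺/Au is the cathode, Cd²⁺/Cd the anode: E°cell = +2.06 V, n = 2.
Overall reaction: 2 Au⁺(aq) + Cd(s) → 2 Au(s) + Cd²⁺(aq); Q = [Cd²⁺]^1/[Au⁺]^2.
From E = E° − (0.0592/n) log Q: log Q = (E° − E)·n/0.0592 = (+2.06 − (+1.977))·2/0.0592 = 2.8041.
So 2·log[Au⁺] = 1·log(0.0236) − log Q = -1.6271 − (2.8041) = -4.4312; log[Au⁺] = -4.4312 / 2 = -2.2156; [Au⁺] = 10^(-2.2156) ≈ 0.0061 M.

0.0061 M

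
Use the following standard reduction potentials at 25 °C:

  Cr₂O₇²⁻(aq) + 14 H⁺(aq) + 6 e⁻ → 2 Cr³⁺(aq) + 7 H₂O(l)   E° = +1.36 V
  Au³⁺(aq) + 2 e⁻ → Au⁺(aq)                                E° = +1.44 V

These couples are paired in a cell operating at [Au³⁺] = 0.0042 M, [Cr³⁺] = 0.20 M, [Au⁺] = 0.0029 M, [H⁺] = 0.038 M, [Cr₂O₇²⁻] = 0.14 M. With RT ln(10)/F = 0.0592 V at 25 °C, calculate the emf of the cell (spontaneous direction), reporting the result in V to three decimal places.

Au³⁺/Au⁺ is the cathode (higher E°), Cr₂O₇²⁻/Cr³⁺ the anode: E°cell = +1.44 − (+1.36) = +0.08 V, n = 6.
Overall: 3 Au³⁺(aq) + 2 Cr³⁺(aq) + 7 H₂O(l) → 3 Au⁺(aq) + Cr₂O₇²⁻(aq) + 14 H⁺(aq)
Q = [Au⁺]^3·[Cr₂O₇²⁻]·[H⁺]^14 / ([Au³⁺]^3·[Cr³⁺]^2); log Q = -19.822.
E = E° − (0.0592/n) log Q = +0.08 − (0.0592/6)(-19.822) = +0.276 V.

+0.276 V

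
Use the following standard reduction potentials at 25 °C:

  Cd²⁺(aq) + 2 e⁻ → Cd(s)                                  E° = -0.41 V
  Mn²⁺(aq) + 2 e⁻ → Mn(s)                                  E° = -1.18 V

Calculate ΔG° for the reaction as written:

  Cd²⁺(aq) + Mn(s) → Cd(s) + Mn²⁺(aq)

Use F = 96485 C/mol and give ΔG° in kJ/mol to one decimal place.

As written, Cd²⁺/Cd is reduced (cathode) and Mn²⁺/Mn is oxidised (anode), so E°cell = (-0.41) − (-1.18) = +0.77 V.
Balancing electrons gives n = 2.
ΔG° = −nFE° = −(2)(96485)(+0.77) = -148,587 J = -148.6 kJ/mol.

-148.6 kJ/mol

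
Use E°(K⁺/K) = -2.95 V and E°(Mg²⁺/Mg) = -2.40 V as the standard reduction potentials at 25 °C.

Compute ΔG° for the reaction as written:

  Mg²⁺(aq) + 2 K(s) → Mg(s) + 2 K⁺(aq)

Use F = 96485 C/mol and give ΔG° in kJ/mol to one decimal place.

As written, Mg²⁺/Mg is reduced (cathode) and K⁺/K is oxidised (anode), so E°cell = (-2.40) − (-2.95) = +0.55 V.
Balancing electrons gives n = 2.
ΔG° = −nFE° = −(2)(96485)(+0.55) = -106,134 J = -106.1 kJ/mol.

-106.1 kJ/mol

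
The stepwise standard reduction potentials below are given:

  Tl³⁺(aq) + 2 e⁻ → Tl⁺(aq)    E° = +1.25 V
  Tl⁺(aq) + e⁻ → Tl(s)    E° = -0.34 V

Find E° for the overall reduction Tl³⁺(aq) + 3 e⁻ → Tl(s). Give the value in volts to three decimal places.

Since ΔG° = −nFE° is additive over sequential reductions, n₃E°₃ = n₁E°₁ + n₂E°₂.
E°₃ = (2×+1.25 + 1×-0.34) / 3 = (+2.160) / 3 = +0.720 V.

+0.720 V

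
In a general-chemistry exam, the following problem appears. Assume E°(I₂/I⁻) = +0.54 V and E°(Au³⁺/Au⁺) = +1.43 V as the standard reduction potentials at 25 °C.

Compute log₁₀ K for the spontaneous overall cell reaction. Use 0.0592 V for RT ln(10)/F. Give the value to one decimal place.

30.1

Cathode: Au³⁺/Au⁺; anode: I₂/I⁻. E°cell = +0.89 V, n = 2.
log K = nE°cell / 0.0592 = (2)(+0.89) / 0.0592 = 30.1.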